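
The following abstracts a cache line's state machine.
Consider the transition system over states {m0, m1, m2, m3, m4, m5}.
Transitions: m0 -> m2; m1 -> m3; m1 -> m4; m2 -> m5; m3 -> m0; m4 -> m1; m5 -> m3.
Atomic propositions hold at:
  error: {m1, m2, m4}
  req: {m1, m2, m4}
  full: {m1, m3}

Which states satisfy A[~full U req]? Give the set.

{m0, m1, m2, m4}

Sat(~full) = {m0, m2, m4, m5}
A[~full U req]: least fixpoint, start Z0 = Sat(req) = {m1, m2, m4}, add states in Sat(~full) with every successor in Z. Z1 = {m0, m1, m2, m4}; fixed.
Sat(A[~full U req]) = {m0, m1, m2, m4}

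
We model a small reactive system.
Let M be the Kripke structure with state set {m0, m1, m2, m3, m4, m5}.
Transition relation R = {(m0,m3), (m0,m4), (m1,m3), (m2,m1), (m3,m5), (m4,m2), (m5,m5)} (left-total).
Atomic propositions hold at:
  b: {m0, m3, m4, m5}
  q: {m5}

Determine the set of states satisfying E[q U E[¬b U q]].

{m5}

Sat(¬b) = {m1, m2}
E[¬b U q]: least fixpoint, start Z0 = Sat(q) = {m5}, add states in Sat(¬b) with some successor in Z. Already a fixed point.
Sat(E[¬b U q]) = {m5}
E[q U E[¬b U q]]: least fixpoint, start Z0 = Sat(E[¬b U q]) = {m5}, add states in Sat(q) with some successor in Z. Already a fixed point.
Sat(E[q U E[¬b U q]]) = {m5}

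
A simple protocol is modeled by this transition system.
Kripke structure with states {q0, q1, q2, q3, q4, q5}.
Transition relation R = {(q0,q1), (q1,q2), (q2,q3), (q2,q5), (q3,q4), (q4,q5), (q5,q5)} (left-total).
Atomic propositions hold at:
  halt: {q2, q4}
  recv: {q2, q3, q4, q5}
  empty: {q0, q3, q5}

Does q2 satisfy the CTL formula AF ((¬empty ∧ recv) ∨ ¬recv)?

Yes

Sat(¬empty) = {q1, q2, q4}
Sat(¬empty ∧ recv) = {q2, q4}
Sat(¬recv) = {q0, q1}
Sat((¬empty ∧ recv) ∨ ¬recv) = {q0, q1, q2, q4}
AF ((¬empty ∧ recv) ∨ ¬recv): least fixpoint, start Z0 = {q0, q1, q2, q4}, add states with every successor in Z. Z1 = {q0, q1, q2, q3, q4}; fixed.
Sat(AF ((¬empty ∧ recv) ∨ ¬recv)) = {q0, q1, q2, q3, q4}
q2 ∈ Sat(AF ((¬empty ∧ recv) ∨ ¬recv)) = {q0, q1, q2, q3, q4}, so the formula holds at q2.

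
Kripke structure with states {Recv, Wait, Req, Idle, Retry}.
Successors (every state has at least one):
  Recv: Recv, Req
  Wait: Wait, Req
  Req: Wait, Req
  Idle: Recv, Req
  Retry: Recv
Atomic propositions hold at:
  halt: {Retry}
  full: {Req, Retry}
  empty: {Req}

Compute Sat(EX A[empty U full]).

A[empty U full]: least fixpoint, start Z0 = Sat(full) = {Req, Retry}, add states in Sat(empty) with every successor in Z. Already a fixed point.
Sat(A[empty U full]) = {Req, Retry}
Sat(EX A[empty U full]) = {s : some successor in {Req, Retry}} = {Recv, Wait, Req, Idle}

{Recv, Wait, Req, Idle}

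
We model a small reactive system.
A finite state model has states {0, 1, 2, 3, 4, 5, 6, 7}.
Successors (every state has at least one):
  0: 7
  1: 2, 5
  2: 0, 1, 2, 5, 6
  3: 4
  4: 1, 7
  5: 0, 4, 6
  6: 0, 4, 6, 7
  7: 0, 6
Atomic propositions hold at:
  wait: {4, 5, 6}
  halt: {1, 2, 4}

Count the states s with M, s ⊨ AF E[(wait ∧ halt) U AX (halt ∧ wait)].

1

Sat(wait ∧ halt) = {4}
Sat(halt ∧ wait) = {4}
Sat(AX (halt ∧ wait)) = {s : every successor in {4}} = {3}
E[(wait ∧ halt) U AX (halt ∧ wait)]: least fixpoint, start Z0 = Sat(AX (halt ∧ wait)) = {3}, add states in Sat(wait ∧ halt) with some successor in Z. Already a fixed point.
Sat(E[(wait ∧ halt) U AX (halt ∧ wait)]) = {3}
AF E[(wait ∧ halt) U AX (halt ∧ wait)]: least fixpoint, start Z0 = {3}, add states with every successor in Z. Already a fixed point.
Sat(AF E[(wait ∧ halt) U AX (halt ∧ wait)]) = {3}
|Sat(AF E[(wait ∧ halt) U AX (halt ∧ wait)])| = |{3}| = 1.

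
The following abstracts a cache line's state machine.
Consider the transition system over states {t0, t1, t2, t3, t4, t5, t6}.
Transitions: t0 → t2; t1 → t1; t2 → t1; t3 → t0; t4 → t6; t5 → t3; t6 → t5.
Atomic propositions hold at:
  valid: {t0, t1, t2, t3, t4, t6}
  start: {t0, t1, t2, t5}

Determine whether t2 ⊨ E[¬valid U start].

Yes

Sat(¬valid) = {t5}
E[¬valid U start]: least fixpoint, start Z0 = Sat(start) = {t0, t1, t2, t5}, add states in Sat(¬valid) with some successor in Z. Already a fixed point.
Sat(E[¬valid U start]) = {t0, t1, t2, t5}
t2 ∈ Sat(E[¬valid U start]) = {t0, t1, t2, t5}, so the formula holds at t2.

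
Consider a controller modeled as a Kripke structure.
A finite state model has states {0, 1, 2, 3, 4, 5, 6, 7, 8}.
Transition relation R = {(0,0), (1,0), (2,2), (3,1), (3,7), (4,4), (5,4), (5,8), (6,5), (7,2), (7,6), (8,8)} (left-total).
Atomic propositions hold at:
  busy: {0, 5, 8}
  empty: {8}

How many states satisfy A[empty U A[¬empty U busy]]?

5

Sat(¬empty) = {0, 1, 2, 3, 4, 5, 6, 7}
A[¬empty U busy]: least fixpoint, start Z0 = Sat(busy) = {0, 5, 8}, add states in Sat(¬empty) with every successor in Z. Z1 = {0, 1, 5, 6, 8}; fixed.
Sat(A[¬empty U busy]) = {0, 1, 5, 6, 8}
A[empty U A[¬empty U busy]]: least fixpoint, start Z0 = Sat(A[¬empty U busy]) = {0, 1, 5, 6, 8}, add states in Sat(empty) with every successor in Z. Already a fixed point.
Sat(A[empty U A[¬empty U busy]]) = {0, 1, 5, 6, 8}
|Sat(A[empty U A[¬empty U busy]])| = |{0, 1, 5, 6, 8}| = 5.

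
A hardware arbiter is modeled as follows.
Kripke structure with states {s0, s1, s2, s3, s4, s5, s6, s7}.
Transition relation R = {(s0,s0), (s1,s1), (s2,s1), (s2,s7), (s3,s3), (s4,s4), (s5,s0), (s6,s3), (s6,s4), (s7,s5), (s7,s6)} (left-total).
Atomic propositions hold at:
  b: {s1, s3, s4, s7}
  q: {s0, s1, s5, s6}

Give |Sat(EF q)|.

6

EF q: least fixpoint, start Z0 = {s0, s1, s5, s6}, add states with some successor in Z. Z1 = {s0, s1, s2, s5, s6, s7}; fixed.
Sat(EF q) = {s0, s1, s2, s5, s6, s7}
|Sat(EF q)| = |{s0, s1, s2, s5, s6, s7}| = 6.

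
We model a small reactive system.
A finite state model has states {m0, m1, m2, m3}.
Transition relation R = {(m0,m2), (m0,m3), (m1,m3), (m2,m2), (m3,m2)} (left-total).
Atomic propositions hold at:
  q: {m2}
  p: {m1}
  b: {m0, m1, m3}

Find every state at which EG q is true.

EG q: greatest fixpoint, start Z0 = {m2}, keep only states in Sat with some successor in Z. Already a fixed point.
Sat(EG q) = {m2}

{m2}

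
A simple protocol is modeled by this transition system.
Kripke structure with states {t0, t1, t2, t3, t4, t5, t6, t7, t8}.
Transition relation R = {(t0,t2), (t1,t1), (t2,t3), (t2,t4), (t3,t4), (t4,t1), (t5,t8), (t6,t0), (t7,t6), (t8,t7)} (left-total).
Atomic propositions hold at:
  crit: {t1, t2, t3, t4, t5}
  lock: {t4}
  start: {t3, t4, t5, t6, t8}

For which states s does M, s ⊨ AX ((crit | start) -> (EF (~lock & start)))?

Sat(crit | start) = {t1, t2, t3, t4, t5, t6, t8}
Sat(~lock) = {t0, t1, t2, t3, t5, t6, t7, t8}
Sat(~lock & start) = {t3, t5, t6, t8}
EF (~lock & start): least fixpoint, start Z0 = {t3, t5, t6, t8}, add states with some successor in Z. Z1 = {t2, t3, t5, t6, t7, t8}; Z2 = {t0, t2, t3, t5, t6, t7, t8}; fixed.
Sat(EF (~lock & start)) = {t0, t2, t3, t5, t6, t7, t8}
Sat((crit | start) -> (EF (~lock & start))) = {t0, t2, t3, t5, t6, t7, t8}
Sat(AX ((crit | start) -> (EF (~lock & start)))) = {s : every successor in {t0, t2, t3, t5, t6, t7, t8}} = {t0, t5, t6, t7, t8}

{t0, t5, t6, t7, t8}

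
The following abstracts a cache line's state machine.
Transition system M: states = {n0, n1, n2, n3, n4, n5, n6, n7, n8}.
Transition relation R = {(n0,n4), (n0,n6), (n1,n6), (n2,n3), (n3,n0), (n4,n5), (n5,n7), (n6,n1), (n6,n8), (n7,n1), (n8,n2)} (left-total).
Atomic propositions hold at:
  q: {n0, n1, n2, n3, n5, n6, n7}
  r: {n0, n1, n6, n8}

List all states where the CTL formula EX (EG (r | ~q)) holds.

{n0, n1, n3, n6, n7}

Sat(~q) = {n4, n8}
Sat(r | ~q) = {n0, n1, n4, n6, n8}
EG (r | ~q): greatest fixpoint, start Z0 = {n0, n1, n4, n6, n8}, keep only states in Sat with some successor in Z. Z1 = {n0, n1, n6}; fixed.
Sat(EG (r | ~q)) = {n0, n1, n6}
Sat(EX (EG (r | ~q))) = {s : some successor in {n0, n1, n6}} = {n0, n1, n3, n6, n7}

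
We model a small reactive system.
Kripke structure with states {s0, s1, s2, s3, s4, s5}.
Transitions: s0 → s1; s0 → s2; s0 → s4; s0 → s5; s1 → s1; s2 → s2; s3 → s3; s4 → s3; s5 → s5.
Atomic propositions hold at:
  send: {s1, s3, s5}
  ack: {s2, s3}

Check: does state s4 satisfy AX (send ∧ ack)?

Yes

Sat(send ∧ ack) = {s3}
Sat(AX (send ∧ ack)) = {s : every successor in {s3}} = {s3, s4}
s4 ∈ Sat(AX (send ∧ ack)) = {s3, s4}, so the formula holds at s4.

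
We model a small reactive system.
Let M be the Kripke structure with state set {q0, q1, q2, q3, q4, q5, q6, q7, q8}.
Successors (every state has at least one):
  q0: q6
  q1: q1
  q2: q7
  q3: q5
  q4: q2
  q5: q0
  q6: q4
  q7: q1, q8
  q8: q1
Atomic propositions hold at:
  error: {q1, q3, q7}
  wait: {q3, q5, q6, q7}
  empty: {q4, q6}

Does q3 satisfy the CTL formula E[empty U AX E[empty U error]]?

No

E[empty U error]: least fixpoint, start Z0 = Sat(error) = {q1, q3, q7}, add states in Sat(empty) with some successor in Z. Already a fixed point.
Sat(E[empty U error]) = {q1, q3, q7}
Sat(AX E[empty U error]) = {s : every successor in {q1, q3, q7}} = {q1, q2, q8}
E[empty U AX E[empty U error]]: least fixpoint, start Z0 = Sat(AX E[empty U error]) = {q1, q2, q8}, add states in Sat(empty) with some successor in Z. Z1 = {q1, q2, q4, q8}; Z2 = {q1, q2, q4, q6, q8}; fixed.
Sat(E[empty U AX E[empty U error]]) = {q1, q2, q4, q6, q8}
q3 ∉ Sat(E[empty U AX E[empty U error]]) = {q1, q2, q4, q6, q8}, so the formula does not hold at q3.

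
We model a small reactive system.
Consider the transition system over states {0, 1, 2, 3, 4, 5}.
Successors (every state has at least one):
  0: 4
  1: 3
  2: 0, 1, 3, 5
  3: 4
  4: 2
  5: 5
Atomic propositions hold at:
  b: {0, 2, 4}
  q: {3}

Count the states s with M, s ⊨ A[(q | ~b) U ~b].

3

Sat(~b) = {1, 3, 5}
Sat(q | ~b) = {1, 3, 5}
A[(q | ~b) U ~b]: least fixpoint, start Z0 = Sat(~b) = {1, 3, 5}, add states in Sat(q | ~b) with every successor in Z. Already a fixed point.
Sat(A[(q | ~b) U ~b]) = {1, 3, 5}
|Sat(A[(q | ~b) U ~b])| = |{1, 3, 5}| = 3.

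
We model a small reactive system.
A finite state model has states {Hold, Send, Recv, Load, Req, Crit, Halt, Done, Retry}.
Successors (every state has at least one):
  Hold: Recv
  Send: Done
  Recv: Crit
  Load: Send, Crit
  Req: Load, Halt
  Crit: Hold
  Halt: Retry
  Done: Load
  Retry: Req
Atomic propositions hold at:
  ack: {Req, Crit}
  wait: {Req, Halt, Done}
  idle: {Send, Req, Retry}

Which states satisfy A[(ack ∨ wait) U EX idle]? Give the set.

{Load, Req, Halt, Done, Retry}

Sat(ack ∨ wait) = {Req, Crit, Halt, Done}
Sat(EX idle) = {s : some successor in {Send, Req, Retry}} = {Load, Halt, Retry}
A[(ack ∨ wait) U EX idle]: least fixpoint, start Z0 = Sat(EX idle) = {Load, Halt, Retry}, add states in Sat(ack ∨ wait) with every successor in Z. Z1 = {Load, Req, Halt, Done, Retry}; fixed.
Sat(A[(ack ∨ wait) U EX idle]) = {Load, Req, Halt, Done, Retry}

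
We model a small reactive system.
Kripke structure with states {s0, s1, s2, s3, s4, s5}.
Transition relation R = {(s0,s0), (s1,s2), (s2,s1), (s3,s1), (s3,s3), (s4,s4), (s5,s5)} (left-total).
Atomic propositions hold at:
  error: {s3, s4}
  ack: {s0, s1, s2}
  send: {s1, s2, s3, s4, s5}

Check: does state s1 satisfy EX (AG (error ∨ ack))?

Yes

Sat(error ∨ ack) = {s0, s1, s2, s3, s4}
AG (error ∨ ack): greatest fixpoint, start Z0 = {s0, s1, s2, s3, s4}, keep only states in Sat with every successor in Z. Already a fixed point.
Sat(AG (error ∨ ack)) = {s0, s1, s2, s3, s4}
Sat(EX (AG (error ∨ ack))) = {s : some successor in {s0, s1, s2, s3, s4}} = {s0, s1, s2, s3, s4}
s1 ∈ Sat(EX (AG (error ∨ ack))) = {s0, s1, s2, s3, s4}, so the formula holds at s1.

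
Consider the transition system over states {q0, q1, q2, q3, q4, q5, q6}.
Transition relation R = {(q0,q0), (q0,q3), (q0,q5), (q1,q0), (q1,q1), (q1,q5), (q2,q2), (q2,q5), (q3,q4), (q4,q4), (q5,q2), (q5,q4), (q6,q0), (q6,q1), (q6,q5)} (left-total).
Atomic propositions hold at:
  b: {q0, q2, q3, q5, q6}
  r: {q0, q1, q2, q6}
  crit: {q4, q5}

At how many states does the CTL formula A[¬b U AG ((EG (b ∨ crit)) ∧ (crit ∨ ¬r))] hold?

Sat(¬b) = {q1, q4}
Sat(b ∨ crit) = {q0, q2, q3, q4, q5, q6}
EG (b ∨ crit): greatest fixpoint, start Z0 = {q0, q2, q3, q4, q5, q6}, keep only states in Sat with some successor in Z. Already a fixed point.
Sat(EG (b ∨ crit)) = {q0, q2, q3, q4, q5, q6}
Sat(¬r) = {q3, q4, q5}
Sat(crit ∨ ¬r) = {q3, q4, q5}
Sat((EG (b ∨ crit)) ∧ (crit ∨ ¬r)) = {q3, q4, q5}
AG ((EG (b ∨ crit)) ∧ (crit ∨ ¬r)): greatest fixpoint, start Z0 = {q3, q4, q5}, keep only states in Sat with every successor in Z. Z1 = {q3, q4}; fixed.
Sat(AG ((EG (b ∨ crit)) ∧ (crit ∨ ¬r))) = {q3, q4}
A[¬b U AG ((EG (b ∨ crit)) ∧ (crit ∨ ¬r))]: least fixpoint, start Z0 = Sat(AG ((EG (b ∨ crit)) ∧ (crit ∨ ¬r))) = {q3, q4}, add states in Sat(¬b) with every successor in Z. Already a fixed point.
Sat(A[¬b U AG ((EG (b ∨ crit)) ∧ (crit ∨ ¬r))]) = {q3, q4}
|Sat(A[¬b U AG ((EG (b ∨ crit)) ∧ (crit ∨ ¬r))])| = |{q3, q4}| = 2.

2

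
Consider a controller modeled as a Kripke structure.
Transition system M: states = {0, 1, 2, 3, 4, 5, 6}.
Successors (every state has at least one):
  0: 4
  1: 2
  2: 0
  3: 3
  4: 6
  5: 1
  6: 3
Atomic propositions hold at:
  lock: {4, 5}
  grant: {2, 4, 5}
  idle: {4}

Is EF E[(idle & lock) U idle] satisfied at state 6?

Sat(idle & lock) = {4}
E[(idle & lock) U idle]: least fixpoint, start Z0 = Sat(idle) = {4}, add states in Sat(idle & lock) with some successor in Z. Already a fixed point.
Sat(E[(idle & lock) U idle]) = {4}
EF E[(idle & lock) U idle]: least fixpoint, start Z0 = {4}, add states with some successor in Z. Z1 = {0, 4}; Z2 = {0, 2, 4}; Z3 = {0, 1, 2, 4}; Z4 = {0, 1, 2, 4, 5}; fixed.
Sat(EF E[(idle & lock) U idle]) = {0, 1, 2, 4, 5}
6 ∉ Sat(EF E[(idle & lock) U idle]) = {0, 1, 2, 4, 5}, so the formula does not hold at 6.

No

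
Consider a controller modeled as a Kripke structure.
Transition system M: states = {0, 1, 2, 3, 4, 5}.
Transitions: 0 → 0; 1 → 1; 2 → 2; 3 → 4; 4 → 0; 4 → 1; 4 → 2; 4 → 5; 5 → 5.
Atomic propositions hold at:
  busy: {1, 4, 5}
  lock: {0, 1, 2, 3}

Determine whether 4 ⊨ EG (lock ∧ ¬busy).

Sat(¬busy) = {0, 2, 3}
Sat(lock ∧ ¬busy) = {0, 2, 3}
EG (lock ∧ ¬busy): greatest fixpoint, start Z0 = {0, 2, 3}, keep only states in Sat with some successor in Z. Z1 = {0, 2}; fixed.
Sat(EG (lock ∧ ¬busy)) = {0, 2}
4 ∉ Sat(EG (lock ∧ ¬busy)) = {0, 2}, so the formula does not hold at 4.

No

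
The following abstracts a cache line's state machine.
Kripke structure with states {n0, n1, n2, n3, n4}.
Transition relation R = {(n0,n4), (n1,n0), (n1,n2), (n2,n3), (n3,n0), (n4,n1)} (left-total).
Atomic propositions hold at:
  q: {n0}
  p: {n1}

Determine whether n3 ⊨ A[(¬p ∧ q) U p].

Sat(¬p) = {n0, n2, n3, n4}
Sat(¬p ∧ q) = {n0}
A[(¬p ∧ q) U p]: least fixpoint, start Z0 = Sat(p) = {n1}, add states in Sat(¬p ∧ q) with every successor in Z. Already a fixed point.
Sat(A[(¬p ∧ q) U p]) = {n1}
n3 ∉ Sat(A[(¬p ∧ q) U p]) = {n1}, so the formula does not hold at n3.

No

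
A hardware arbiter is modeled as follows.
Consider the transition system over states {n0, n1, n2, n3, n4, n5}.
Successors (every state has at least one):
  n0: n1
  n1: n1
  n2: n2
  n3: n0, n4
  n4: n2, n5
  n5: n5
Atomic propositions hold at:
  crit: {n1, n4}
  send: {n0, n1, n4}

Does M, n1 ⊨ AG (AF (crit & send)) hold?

Yes

Sat(crit & send) = {n1, n4}
AF (crit & send): least fixpoint, start Z0 = {n1, n4}, add states with every successor in Z. Z1 = {n0, n1, n4}; Z2 = {n0, n1, n3, n4}; fixed.
Sat(AF (crit & send)) = {n0, n1, n3, n4}
AG (AF (crit & send)): greatest fixpoint, start Z0 = {n0, n1, n3, n4}, keep only states in Sat with every successor in Z. Z1 = {n0, n1, n3}; Z2 = {n0, n1}; fixed.
Sat(AG (AF (crit & send))) = {n0, n1}
n1 ∈ Sat(AG (AF (crit & send))) = {n0, n1}, so the formula holds at n1.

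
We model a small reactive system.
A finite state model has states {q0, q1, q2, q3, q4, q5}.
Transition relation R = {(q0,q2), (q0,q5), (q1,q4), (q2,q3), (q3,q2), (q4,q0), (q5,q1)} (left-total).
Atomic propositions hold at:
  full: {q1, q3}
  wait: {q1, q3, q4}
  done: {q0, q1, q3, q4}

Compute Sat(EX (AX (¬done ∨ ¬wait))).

Sat(¬done) = {q2, q5}
Sat(¬wait) = {q0, q2, q5}
Sat(¬done ∨ ¬wait) = {q0, q2, q5}
Sat(AX (¬done ∨ ¬wait)) = {s : every successor in {q0, q2, q5}} = {q0, q3, q4}
Sat(EX (AX (¬done ∨ ¬wait))) = {s : some successor in {q0, q3, q4}} = {q1, q2, q4}

{q1, q2, q4}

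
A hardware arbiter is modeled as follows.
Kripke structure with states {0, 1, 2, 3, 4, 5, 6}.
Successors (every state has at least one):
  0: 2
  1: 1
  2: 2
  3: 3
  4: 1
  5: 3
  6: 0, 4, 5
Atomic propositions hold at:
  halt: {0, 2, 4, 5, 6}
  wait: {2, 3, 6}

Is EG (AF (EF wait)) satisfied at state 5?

EF wait: least fixpoint, start Z0 = {2, 3, 6}, add states with some successor in Z. Z1 = {0, 2, 3, 5, 6}; fixed.
Sat(EF wait) = {0, 2, 3, 5, 6}
AF (EF wait): least fixpoint, start Z0 = {0, 2, 3, 5, 6}, add states with every successor in Z. Already a fixed point.
Sat(AF (EF wait)) = {0, 2, 3, 5, 6}
EG (AF (EF wait)): greatest fixpoint, start Z0 = {0, 2, 3, 5, 6}, keep only states in Sat with some successor in Z. Already a fixed point.
Sat(EG (AF (EF wait))) = {0, 2, 3, 5, 6}
5 ∈ Sat(EG (AF (EF wait))) = {0, 2, 3, 5, 6}, so the formula holds at 5.

Yes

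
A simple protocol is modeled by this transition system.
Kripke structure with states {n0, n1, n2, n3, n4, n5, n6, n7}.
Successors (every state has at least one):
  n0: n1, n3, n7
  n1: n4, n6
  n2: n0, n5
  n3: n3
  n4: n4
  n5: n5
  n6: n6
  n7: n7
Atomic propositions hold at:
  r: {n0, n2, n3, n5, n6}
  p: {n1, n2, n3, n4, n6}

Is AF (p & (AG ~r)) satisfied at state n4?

Sat(~r) = {n1, n4, n7}
AG ~r: greatest fixpoint, start Z0 = {n1, n4, n7}, keep only states in Sat with every successor in Z. Z1 = {n4, n7}; fixed.
Sat(AG ~r) = {n4, n7}
Sat(p & (AG ~r)) = {n4}
AF (p & (AG ~r)): least fixpoint, start Z0 = {n4}, add states with every successor in Z. Already a fixed point.
Sat(AF (p & (AG ~r))) = {n4}
n4 ∈ Sat(AF (p & (AG ~r))) = {n4}, so the formula holds at n4.

Yes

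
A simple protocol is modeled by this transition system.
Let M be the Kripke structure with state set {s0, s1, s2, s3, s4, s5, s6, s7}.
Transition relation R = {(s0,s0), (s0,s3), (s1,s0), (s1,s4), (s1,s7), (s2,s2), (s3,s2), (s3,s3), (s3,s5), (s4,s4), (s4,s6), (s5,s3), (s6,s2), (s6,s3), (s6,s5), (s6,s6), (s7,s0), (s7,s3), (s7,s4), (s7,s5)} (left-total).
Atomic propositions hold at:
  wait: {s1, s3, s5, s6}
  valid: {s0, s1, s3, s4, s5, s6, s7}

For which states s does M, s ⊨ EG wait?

EG wait: greatest fixpoint, start Z0 = {s1, s3, s5, s6}, keep only states in Sat with some successor in Z. Z1 = {s3, s5, s6}; fixed.
Sat(EG wait) = {s3, s5, s6}

{s3, s5, s6}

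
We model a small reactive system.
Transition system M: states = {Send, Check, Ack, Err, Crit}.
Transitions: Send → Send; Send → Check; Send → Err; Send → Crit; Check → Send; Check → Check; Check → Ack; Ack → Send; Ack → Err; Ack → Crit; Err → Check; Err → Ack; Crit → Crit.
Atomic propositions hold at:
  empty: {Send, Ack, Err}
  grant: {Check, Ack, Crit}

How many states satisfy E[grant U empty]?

4

E[grant U empty]: least fixpoint, start Z0 = Sat(empty) = {Send, Ack, Err}, add states in Sat(grant) with some successor in Z. Z1 = {Send, Check, Ack, Err}; fixed.
Sat(E[grant U empty]) = {Send, Check, Ack, Err}
|Sat(E[grant U empty])| = |{Send, Check, Ack, Err}| = 4.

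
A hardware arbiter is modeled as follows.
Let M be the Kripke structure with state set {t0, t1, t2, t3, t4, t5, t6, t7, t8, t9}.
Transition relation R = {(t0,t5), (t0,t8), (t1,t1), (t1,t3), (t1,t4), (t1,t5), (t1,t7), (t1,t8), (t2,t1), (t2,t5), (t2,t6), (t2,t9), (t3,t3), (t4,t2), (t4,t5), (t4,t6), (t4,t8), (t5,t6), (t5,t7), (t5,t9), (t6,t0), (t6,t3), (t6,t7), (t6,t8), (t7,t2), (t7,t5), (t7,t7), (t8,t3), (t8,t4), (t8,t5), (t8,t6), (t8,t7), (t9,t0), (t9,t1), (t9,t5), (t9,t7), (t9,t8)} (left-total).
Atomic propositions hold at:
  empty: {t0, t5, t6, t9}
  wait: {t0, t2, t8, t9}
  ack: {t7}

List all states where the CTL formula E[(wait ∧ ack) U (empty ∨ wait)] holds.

Sat(wait ∧ ack) = ∅
Sat(empty ∨ wait) = {t0, t2, t5, t6, t8, t9}
E[(wait ∧ ack) U (empty ∨ wait)]: least fixpoint, start Z0 = Sat((empty ∨ wait)) = {t0, t2, t5, t6, t8, t9}, add states in Sat(wait ∧ ack) with some successor in Z. Already a fixed point.
Sat(E[(wait ∧ ack) U (empty ∨ wait)]) = {t0, t2, t5, t6, t8, t9}

{t0, t2, t5, t6, t8, t9}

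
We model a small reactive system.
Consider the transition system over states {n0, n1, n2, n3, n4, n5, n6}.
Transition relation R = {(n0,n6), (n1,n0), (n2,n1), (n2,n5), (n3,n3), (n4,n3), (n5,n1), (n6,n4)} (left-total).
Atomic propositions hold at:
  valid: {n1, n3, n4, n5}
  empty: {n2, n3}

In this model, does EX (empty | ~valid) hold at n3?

Yes

Sat(~valid) = {n0, n2, n6}
Sat(empty | ~valid) = {n0, n2, n3, n6}
Sat(EX (empty | ~valid)) = {s : some successor in {n0, n2, n3, n6}} = {n0, n1, n3, n4}
n3 ∈ Sat(EX (empty | ~valid)) = {n0, n1, n3, n4}, so the formula holds at n3.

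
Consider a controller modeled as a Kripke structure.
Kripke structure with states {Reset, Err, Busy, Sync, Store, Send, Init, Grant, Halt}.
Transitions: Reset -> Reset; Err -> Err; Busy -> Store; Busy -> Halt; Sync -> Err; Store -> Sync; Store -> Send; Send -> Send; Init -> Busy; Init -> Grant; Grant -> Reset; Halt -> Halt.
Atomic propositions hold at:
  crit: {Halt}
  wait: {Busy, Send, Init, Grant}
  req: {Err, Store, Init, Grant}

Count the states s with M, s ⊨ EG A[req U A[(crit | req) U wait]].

1

Sat(crit | req) = {Err, Store, Init, Grant, Halt}
A[(crit | req) U wait]: least fixpoint, start Z0 = Sat(wait) = {Busy, Send, Init, Grant}, add states in Sat(crit | req) with every successor in Z. Already a fixed point.
Sat(A[(crit | req) U wait]) = {Busy, Send, Init, Grant}
A[req U A[(crit | req) U wait]]: least fixpoint, start Z0 = Sat(A[(crit | req) U wait]) = {Busy, Send, Init, Grant}, add states in Sat(req) with every successor in Z. Already a fixed point.
Sat(A[req U A[(crit | req) U wait]]) = {Busy, Send, Init, Grant}
EG A[req U A[(crit | req) U wait]]: greatest fixpoint, start Z0 = {Busy, Send, Init, Grant}, keep only states in Sat with some successor in Z. Z1 = {Send, Init}; Z2 = {Send}; fixed.
Sat(EG A[req U A[(crit | req) U wait]]) = {Send}
|Sat(EG A[req U A[(crit | req) U wait]])| = |{Send}| = 1.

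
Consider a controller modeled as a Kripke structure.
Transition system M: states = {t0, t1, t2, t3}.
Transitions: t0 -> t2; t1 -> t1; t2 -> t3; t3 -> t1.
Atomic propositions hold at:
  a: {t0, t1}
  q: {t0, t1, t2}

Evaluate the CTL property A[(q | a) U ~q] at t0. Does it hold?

Yes

Sat(q | a) = {t0, t1, t2}
Sat(~q) = {t3}
A[(q | a) U ~q]: least fixpoint, start Z0 = Sat(~q) = {t3}, add states in Sat(q | a) with every successor in Z. Z1 = {t2, t3}; Z2 = {t0, t2, t3}; fixed.
Sat(A[(q | a) U ~q]) = {t0, t2, t3}
t0 ∈ Sat(A[(q | a) U ~q]) = {t0, t2, t3}, so the formula holds at t0.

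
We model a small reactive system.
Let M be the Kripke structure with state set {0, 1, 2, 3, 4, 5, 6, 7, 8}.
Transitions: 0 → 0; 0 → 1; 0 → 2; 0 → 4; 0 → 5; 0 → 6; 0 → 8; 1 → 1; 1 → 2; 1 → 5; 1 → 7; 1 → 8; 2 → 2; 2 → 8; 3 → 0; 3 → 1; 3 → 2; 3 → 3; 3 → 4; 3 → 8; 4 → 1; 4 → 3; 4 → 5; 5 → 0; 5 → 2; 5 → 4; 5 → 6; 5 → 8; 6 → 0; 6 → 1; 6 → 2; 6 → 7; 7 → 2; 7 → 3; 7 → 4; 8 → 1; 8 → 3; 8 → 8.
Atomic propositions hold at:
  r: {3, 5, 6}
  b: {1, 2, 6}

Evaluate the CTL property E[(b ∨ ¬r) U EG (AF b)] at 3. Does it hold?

Sat(¬r) = {0, 1, 2, 4, 7, 8}
Sat(b ∨ ¬r) = {0, 1, 2, 4, 6, 7, 8}
AF b: least fixpoint, start Z0 = {1, 2, 6}, add states with every successor in Z. Already a fixed point.
Sat(AF b) = {1, 2, 6}
EG (AF b): greatest fixpoint, start Z0 = {1, 2, 6}, keep only states in Sat with some successor in Z. Already a fixed point.
Sat(EG (AF b)) = {1, 2, 6}
E[(b ∨ ¬r) U EG (AF b)]: least fixpoint, start Z0 = Sat(EG (AF b)) = {1, 2, 6}, add states in Sat(b ∨ ¬r) with some successor in Z. Z1 = {0, 1, 2, 4, 6, 7, 8}; fixed.
Sat(E[(b ∨ ¬r) U EG (AF b)]) = {0, 1, 2, 4, 6, 7, 8}
3 ∉ Sat(E[(b ∨ ¬r) U EG (AF b)]) = {0, 1, 2, 4, 6, 7, 8}, so the formula does not hold at 3.

No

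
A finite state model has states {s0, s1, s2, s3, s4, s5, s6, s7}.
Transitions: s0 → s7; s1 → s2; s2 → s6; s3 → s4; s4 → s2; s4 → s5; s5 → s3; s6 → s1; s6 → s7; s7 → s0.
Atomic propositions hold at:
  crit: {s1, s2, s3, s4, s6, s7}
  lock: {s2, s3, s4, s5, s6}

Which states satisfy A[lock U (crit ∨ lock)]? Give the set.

{s1, s2, s3, s4, s5, s6, s7}

Sat(crit ∨ lock) = {s1, s2, s3, s4, s5, s6, s7}
A[lock U (crit ∨ lock)]: least fixpoint, start Z0 = Sat((crit ∨ lock)) = {s1, s2, s3, s4, s5, s6, s7}, add states in Sat(lock) with every successor in Z. Already a fixed point.
Sat(A[lock U (crit ∨ lock)]) = {s1, s2, s3, s4, s5, s6, s7}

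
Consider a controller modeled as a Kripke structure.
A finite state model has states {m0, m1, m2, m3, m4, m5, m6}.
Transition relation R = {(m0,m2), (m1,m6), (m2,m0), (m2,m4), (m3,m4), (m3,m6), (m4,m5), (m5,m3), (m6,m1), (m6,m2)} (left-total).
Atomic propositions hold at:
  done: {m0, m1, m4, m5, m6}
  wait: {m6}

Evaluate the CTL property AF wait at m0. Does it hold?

AF wait: least fixpoint, start Z0 = {m6}, add states with every successor in Z. Z1 = {m1, m6}; fixed.
Sat(AF wait) = {m1, m6}
m0 ∉ Sat(AF wait) = {m1, m6}, so the formula does not hold at m0.

No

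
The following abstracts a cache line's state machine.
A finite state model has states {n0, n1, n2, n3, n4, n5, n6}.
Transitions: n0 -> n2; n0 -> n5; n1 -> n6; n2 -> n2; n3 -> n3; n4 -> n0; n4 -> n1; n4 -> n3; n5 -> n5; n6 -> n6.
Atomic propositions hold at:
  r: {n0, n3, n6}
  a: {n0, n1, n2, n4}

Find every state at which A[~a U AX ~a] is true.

Sat(~a) = {n3, n5, n6}
Sat(AX ~a) = {s : every successor in {n3, n5, n6}} = {n1, n3, n5, n6}
A[~a U AX ~a]: least fixpoint, start Z0 = Sat(AX ~a) = {n1, n3, n5, n6}, add states in Sat(~a) with every successor in Z. Already a fixed point.
Sat(A[~a U AX ~a]) = {n1, n3, n5, n6}

{n1, n3, n5, n6}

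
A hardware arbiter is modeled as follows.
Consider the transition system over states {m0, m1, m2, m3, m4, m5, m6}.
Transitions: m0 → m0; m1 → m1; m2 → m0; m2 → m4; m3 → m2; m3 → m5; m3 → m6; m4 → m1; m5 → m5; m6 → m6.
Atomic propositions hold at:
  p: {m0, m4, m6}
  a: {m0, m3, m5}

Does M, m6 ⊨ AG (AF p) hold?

Yes

AF p: least fixpoint, start Z0 = {m0, m4, m6}, add states with every successor in Z. Z1 = {m0, m2, m4, m6}; fixed.
Sat(AF p) = {m0, m2, m4, m6}
AG (AF p): greatest fixpoint, start Z0 = {m0, m2, m4, m6}, keep only states in Sat with every successor in Z. Z1 = {m0, m2, m6}; Z2 = {m0, m6}; fixed.
Sat(AG (AF p)) = {m0, m6}
m6 ∈ Sat(AG (AF p)) = {m0, m6}, so the formula holds at m6.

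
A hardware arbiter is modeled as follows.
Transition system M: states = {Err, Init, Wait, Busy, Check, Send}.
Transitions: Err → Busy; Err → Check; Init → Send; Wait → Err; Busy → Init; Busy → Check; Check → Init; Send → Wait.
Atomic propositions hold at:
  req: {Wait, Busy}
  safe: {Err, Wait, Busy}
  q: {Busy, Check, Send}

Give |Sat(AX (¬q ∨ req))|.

Sat(¬q) = {Err, Init, Wait}
Sat(¬q ∨ req) = {Err, Init, Wait, Busy}
Sat(AX (¬q ∨ req)) = {s : every successor in {Err, Init, Wait, Busy}} = {Wait, Check, Send}
|Sat(AX (¬q ∨ req))| = |{Wait, Check, Send}| = 3.

3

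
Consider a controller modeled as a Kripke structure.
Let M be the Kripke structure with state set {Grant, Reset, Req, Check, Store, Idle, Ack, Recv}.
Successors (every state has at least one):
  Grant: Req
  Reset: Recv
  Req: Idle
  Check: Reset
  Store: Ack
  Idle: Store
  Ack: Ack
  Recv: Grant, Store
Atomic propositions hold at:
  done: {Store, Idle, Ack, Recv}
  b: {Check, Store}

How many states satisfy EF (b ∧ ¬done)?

Sat(¬done) = {Grant, Reset, Req, Check}
Sat(b ∧ ¬done) = {Check}
EF (b ∧ ¬done): least fixpoint, start Z0 = {Check}, add states with some successor in Z. Already a fixed point.
Sat(EF (b ∧ ¬done)) = {Check}
|Sat(EF (b ∧ ¬done))| = |{Check}| = 1.

1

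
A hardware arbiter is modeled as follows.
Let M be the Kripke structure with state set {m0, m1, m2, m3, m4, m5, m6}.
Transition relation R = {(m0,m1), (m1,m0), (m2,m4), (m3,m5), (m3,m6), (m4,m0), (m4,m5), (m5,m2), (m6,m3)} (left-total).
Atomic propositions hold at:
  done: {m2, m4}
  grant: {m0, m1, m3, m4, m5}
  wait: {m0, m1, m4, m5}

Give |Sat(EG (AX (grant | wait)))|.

4

Sat(grant | wait) = {m0, m1, m3, m4, m5}
Sat(AX (grant | wait)) = {s : every successor in {m0, m1, m3, m4, m5}} = {m0, m1, m2, m4, m6}
EG (AX (grant | wait)): greatest fixpoint, start Z0 = {m0, m1, m2, m4, m6}, keep only states in Sat with some successor in Z. Z1 = {m0, m1, m2, m4}; fixed.
Sat(EG (AX (grant | wait))) = {m0, m1, m2, m4}
|Sat(EG (AX (grant | wait)))| = |{m0, m1, m2, m4}| = 4.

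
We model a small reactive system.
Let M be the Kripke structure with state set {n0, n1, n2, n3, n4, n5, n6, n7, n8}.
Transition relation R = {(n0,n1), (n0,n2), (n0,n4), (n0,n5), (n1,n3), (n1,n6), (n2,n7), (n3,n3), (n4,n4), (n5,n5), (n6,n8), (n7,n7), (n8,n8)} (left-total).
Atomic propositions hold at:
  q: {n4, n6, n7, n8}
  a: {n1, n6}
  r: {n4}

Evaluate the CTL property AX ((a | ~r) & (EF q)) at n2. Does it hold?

Sat(~r) = {n0, n1, n2, n3, n5, n6, n7, n8}
Sat(a | ~r) = {n0, n1, n2, n3, n5, n6, n7, n8}
EF q: least fixpoint, start Z0 = {n4, n6, n7, n8}, add states with some successor in Z. Z1 = {n0, n1, n2, n4, n6, n7, n8}; fixed.
Sat(EF q) = {n0, n1, n2, n4, n6, n7, n8}
Sat((a | ~r) & (EF q)) = {n0, n1, n2, n6, n7, n8}
Sat(AX ((a | ~r) & (EF q))) = {s : every successor in {n0, n1, n2, n6, n7, n8}} = {n2, n6, n7, n8}
n2 ∈ Sat(AX ((a | ~r) & (EF q))) = {n2, n6, n7, n8}, so the formula holds at n2.

Yes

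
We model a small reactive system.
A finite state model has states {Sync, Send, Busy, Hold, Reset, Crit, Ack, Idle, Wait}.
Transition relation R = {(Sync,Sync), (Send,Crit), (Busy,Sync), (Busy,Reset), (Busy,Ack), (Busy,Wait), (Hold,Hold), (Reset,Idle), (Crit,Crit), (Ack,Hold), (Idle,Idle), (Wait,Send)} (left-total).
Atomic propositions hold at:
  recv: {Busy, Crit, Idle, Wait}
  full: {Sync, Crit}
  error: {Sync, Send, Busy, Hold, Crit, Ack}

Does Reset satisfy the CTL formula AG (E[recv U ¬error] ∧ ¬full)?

Sat(¬error) = {Reset, Idle, Wait}
E[recv U ¬error]: least fixpoint, start Z0 = Sat(¬error) = {Reset, Idle, Wait}, add states in Sat(recv) with some successor in Z. Z1 = {Busy, Reset, Idle, Wait}; fixed.
Sat(E[recv U ¬error]) = {Busy, Reset, Idle, Wait}
Sat(¬full) = {Send, Busy, Hold, Reset, Ack, Idle, Wait}
Sat(E[recv U ¬error] ∧ ¬full) = {Busy, Reset, Idle, Wait}
AG (E[recv U ¬error] ∧ ¬full): greatest fixpoint, start Z0 = {Busy, Reset, Idle, Wait}, keep only states in Sat with every successor in Z. Z1 = {Reset, Idle}; fixed.
Sat(AG (E[recv U ¬error] ∧ ¬full)) = {Reset, Idle}
Reset ∈ Sat(AG (E[recv U ¬error] ∧ ¬full)) = {Reset, Idle}, so the formula holds at Reset.

Yes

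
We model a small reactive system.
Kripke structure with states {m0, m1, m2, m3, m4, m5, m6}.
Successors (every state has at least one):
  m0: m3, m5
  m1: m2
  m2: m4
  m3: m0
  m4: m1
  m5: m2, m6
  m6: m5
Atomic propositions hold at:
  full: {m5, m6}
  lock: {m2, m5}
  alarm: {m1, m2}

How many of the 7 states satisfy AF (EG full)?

2

EG full: greatest fixpoint, start Z0 = {m5, m6}, keep only states in Sat with some successor in Z. Already a fixed point.
Sat(EG full) = {m5, m6}
AF (EG full): least fixpoint, start Z0 = {m5, m6}, add states with every successor in Z. Already a fixed point.
Sat(AF (EG full)) = {m5, m6}
|Sat(AF (EG full))| = |{m5, m6}| = 2.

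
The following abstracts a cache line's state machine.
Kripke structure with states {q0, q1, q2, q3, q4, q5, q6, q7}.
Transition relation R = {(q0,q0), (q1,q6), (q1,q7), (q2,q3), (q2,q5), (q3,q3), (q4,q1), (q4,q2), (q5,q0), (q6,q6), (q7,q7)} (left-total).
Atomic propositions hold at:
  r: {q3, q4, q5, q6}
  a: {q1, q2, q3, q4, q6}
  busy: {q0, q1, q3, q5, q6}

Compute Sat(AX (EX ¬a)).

Sat(¬a) = {q0, q5, q7}
Sat(EX ¬a) = {s : some successor in {q0, q5, q7}} = {q0, q1, q2, q5, q7}
Sat(AX (EX ¬a)) = {s : every successor in {q0, q1, q2, q5, q7}} = {q0, q4, q5, q7}

{q0, q4, q5, q7}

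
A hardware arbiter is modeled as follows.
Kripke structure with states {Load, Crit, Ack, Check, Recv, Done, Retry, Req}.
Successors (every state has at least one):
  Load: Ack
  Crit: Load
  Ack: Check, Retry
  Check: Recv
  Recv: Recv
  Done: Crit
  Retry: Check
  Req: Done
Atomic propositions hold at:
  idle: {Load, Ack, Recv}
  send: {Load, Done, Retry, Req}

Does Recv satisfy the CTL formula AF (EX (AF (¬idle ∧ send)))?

No

Sat(¬idle) = {Crit, Check, Done, Retry, Req}
Sat(¬idle ∧ send) = {Done, Retry, Req}
AF (¬idle ∧ send): least fixpoint, start Z0 = {Done, Retry, Req}, add states with every successor in Z. Already a fixed point.
Sat(AF (¬idle ∧ send)) = {Done, Retry, Req}
Sat(EX (AF (¬idle ∧ send))) = {s : some successor in {Done, Retry, Req}} = {Ack, Req}
AF (EX (AF (¬idle ∧ send))): least fixpoint, start Z0 = {Ack, Req}, add states with every successor in Z. Z1 = {Load, Ack, Req}; Z2 = {Load, Crit, Ack, Req}; Z3 = {Load, Crit, Ack, Done, Req}; fixed.
Sat(AF (EX (AF (¬idle ∧ send)))) = {Load, Crit, Ack, Done, Req}
Recv ∉ Sat(AF (EX (AF (¬idle ∧ send)))) = {Load, Crit, Ack, Done, Req}, so the formula does not hold at Recv.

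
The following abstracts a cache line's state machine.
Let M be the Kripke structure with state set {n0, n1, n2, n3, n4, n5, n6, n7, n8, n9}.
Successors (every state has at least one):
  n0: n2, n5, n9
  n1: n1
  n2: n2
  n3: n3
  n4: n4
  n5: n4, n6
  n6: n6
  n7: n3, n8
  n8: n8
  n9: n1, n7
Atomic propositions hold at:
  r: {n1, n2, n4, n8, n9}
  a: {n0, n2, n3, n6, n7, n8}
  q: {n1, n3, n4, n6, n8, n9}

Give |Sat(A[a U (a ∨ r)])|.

9

Sat(a ∨ r) = {n0, n1, n2, n3, n4, n6, n7, n8, n9}
A[a U (a ∨ r)]: least fixpoint, start Z0 = Sat((a ∨ r)) = {n0, n1, n2, n3, n4, n6, n7, n8, n9}, add states in Sat(a) with every successor in Z. Already a fixed point.
Sat(A[a U (a ∨ r)]) = {n0, n1, n2, n3, n4, n6, n7, n8, n9}
|Sat(A[a U (a ∨ r)])| = |{n0, n1, n2, n3, n4, n6, n7, n8, n9}| = 9.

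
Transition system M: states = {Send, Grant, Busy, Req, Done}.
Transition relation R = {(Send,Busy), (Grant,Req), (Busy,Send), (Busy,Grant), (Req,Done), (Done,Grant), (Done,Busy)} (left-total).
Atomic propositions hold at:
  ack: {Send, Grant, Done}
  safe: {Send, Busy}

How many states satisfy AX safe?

1

Sat(AX safe) = {s : every successor in {Send, Busy}} = {Send}
|Sat(AX safe)| = |{Send}| = 1.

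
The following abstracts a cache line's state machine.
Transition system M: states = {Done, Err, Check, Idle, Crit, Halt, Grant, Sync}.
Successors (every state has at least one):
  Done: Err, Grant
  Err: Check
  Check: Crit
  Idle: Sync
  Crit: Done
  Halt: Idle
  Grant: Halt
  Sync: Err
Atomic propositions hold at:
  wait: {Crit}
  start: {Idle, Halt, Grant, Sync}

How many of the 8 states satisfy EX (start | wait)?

Sat(start | wait) = {Idle, Crit, Halt, Grant, Sync}
Sat(EX (start | wait)) = {s : some successor in {Idle, Crit, Halt, Grant, Sync}} = {Done, Check, Idle, Halt, Grant}
|Sat(EX (start | wait))| = |{Done, Check, Idle, Halt, Grant}| = 5.

5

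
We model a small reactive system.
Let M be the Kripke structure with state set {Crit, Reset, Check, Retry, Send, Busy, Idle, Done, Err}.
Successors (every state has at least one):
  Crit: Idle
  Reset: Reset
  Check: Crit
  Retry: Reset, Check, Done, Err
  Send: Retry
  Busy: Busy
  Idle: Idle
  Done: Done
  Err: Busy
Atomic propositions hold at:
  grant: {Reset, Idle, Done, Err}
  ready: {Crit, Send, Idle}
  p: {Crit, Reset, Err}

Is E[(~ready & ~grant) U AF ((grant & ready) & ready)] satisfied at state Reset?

Sat(~ready) = {Reset, Check, Retry, Busy, Done, Err}
Sat(~grant) = {Crit, Check, Retry, Send, Busy}
Sat(~ready & ~grant) = {Check, Retry, Busy}
Sat(grant & ready) = {Idle}
Sat((grant & ready) & ready) = {Idle}
AF ((grant & ready) & ready): least fixpoint, start Z0 = {Idle}, add states with every successor in Z. Z1 = {Crit, Idle}; Z2 = {Crit, Check, Idle}; fixed.
Sat(AF ((grant & ready) & ready)) = {Crit, Check, Idle}
E[(~ready & ~grant) U AF ((grant & ready) & ready)]: least fixpoint, start Z0 = Sat(AF ((grant & ready) & ready)) = {Crit, Check, Idle}, add states in Sat(~ready & ~grant) with some successor in Z. Z1 = {Crit, Check, Retry, Idle}; fixed.
Sat(E[(~ready & ~grant) U AF ((grant & ready) & ready)]) = {Crit, Check, Retry, Idle}
Reset ∉ Sat(E[(~ready & ~grant) U AF ((grant & ready) & ready)]) = {Crit, Check, Retry, Idle}, so the formula does not hold at Reset.

No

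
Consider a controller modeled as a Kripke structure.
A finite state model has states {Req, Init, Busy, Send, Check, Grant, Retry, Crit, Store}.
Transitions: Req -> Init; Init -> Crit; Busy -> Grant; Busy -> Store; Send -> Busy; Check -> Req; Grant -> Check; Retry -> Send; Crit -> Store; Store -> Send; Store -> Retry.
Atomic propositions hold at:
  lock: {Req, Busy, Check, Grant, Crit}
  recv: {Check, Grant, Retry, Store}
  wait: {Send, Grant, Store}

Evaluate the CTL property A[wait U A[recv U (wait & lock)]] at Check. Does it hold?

No

Sat(wait & lock) = {Grant}
A[recv U (wait & lock)]: least fixpoint, start Z0 = Sat((wait & lock)) = {Grant}, add states in Sat(recv) with every successor in Z. Already a fixed point.
Sat(A[recv U (wait & lock)]) = {Grant}
A[wait U A[recv U (wait & lock)]]: least fixpoint, start Z0 = Sat(A[recv U (wait & lock)]) = {Grant}, add states in Sat(wait) with every successor in Z. Already a fixed point.
Sat(A[wait U A[recv U (wait & lock)]]) = {Grant}
Check ∉ Sat(A[wait U A[recv U (wait & lock)]]) = {Grant}, so the formula does not hold at Check.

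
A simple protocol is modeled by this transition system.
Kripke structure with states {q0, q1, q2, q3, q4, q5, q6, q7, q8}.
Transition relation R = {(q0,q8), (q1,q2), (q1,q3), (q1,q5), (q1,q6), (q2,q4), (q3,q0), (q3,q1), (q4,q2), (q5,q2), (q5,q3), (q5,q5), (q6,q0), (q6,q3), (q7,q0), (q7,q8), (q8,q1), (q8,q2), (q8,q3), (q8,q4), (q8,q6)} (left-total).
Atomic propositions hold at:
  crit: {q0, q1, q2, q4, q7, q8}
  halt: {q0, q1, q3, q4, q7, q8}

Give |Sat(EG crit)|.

6

EG crit: greatest fixpoint, start Z0 = {q0, q1, q2, q4, q7, q8}, keep only states in Sat with some successor in Z. Already a fixed point.
Sat(EG crit) = {q0, q1, q2, q4, q7, q8}
|Sat(EG crit)| = |{q0, q1, q2, q4, q7, q8}| = 6.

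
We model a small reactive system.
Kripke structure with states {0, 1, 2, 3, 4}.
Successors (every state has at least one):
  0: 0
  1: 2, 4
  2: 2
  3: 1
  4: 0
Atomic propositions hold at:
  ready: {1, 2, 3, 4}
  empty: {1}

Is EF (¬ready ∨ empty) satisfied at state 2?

Sat(¬ready) = {0}
Sat(¬ready ∨ empty) = {0, 1}
EF (¬ready ∨ empty): least fixpoint, start Z0 = {0, 1}, add states with some successor in Z. Z1 = {0, 1, 3, 4}; fixed.
Sat(EF (¬ready ∨ empty)) = {0, 1, 3, 4}
2 ∉ Sat(EF (¬ready ∨ empty)) = {0, 1, 3, 4}, so the formula does not hold at 2.

No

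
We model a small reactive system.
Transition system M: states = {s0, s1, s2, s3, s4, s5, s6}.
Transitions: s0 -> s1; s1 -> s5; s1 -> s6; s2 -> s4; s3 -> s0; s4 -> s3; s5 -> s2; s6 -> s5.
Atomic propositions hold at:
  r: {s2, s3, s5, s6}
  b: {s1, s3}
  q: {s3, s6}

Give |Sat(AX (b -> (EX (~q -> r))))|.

6

Sat(~q) = {s0, s1, s2, s4, s5}
Sat(~q -> r) = {s2, s3, s5, s6}
Sat(EX (~q -> r)) = {s : some successor in {s2, s3, s5, s6}} = {s1, s4, s5, s6}
Sat(b -> (EX (~q -> r))) = {s0, s1, s2, s4, s5, s6}
Sat(AX (b -> (EX (~q -> r)))) = {s : every successor in {s0, s1, s2, s4, s5, s6}} = {s0, s1, s2, s3, s5, s6}
|Sat(AX (b -> (EX (~q -> r))))| = |{s0, s1, s2, s3, s5, s6}| = 6.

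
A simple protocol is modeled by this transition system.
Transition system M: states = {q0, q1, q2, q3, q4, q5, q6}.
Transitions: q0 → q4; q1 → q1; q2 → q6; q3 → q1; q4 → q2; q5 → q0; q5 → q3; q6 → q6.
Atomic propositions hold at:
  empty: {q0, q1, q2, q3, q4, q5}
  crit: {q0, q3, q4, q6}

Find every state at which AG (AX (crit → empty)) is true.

Sat(crit → empty) = {q0, q1, q2, q3, q4, q5}
Sat(AX (crit → empty)) = {s : every successor in {q0, q1, q2, q3, q4, q5}} = {q0, q1, q3, q4, q5}
AG (AX (crit → empty)): greatest fixpoint, start Z0 = {q0, q1, q3, q4, q5}, keep only states in Sat with every successor in Z. Z1 = {q0, q1, q3, q5}; Z2 = {q1, q3, q5}; Z3 = {q1, q3}; fixed.
Sat(AG (AX (crit → empty))) = {q1, q3}

{q1, q3}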